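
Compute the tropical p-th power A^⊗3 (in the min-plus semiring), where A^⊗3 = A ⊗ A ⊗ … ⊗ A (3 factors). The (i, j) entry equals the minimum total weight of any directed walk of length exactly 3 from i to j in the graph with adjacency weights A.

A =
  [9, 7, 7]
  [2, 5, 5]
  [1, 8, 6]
A^⊗3 =
  [13, 15, 15]
  [10, 13, 13]
  [9, 13, 13]

Each entry (A^⊗3)_ij equals the minimum over all length-3 walks i = v_0 → v_1 → … → v_3 = j of Σ_t A[v_t][v_{t+1}]. For example, for (i, j) = (0, 2) we minimise over 9 possible intermediate vertex sequences; the minimum is 15, attained along the walk 0 → 2 → 0 → 2.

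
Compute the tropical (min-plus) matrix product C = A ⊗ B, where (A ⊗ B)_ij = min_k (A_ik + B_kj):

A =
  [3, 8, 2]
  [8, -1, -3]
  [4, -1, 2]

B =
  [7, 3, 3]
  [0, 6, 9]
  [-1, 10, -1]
A ⊗ B =
  [1, 6, 1]
  [-4, 5, -4]
  [-1, 5, 1]

Apply the min-plus product entry-by-entry:
  C[0][0] = min over k of (A[0][0] + B[0][0] = 3 + 7 = 10, A[0][1] + B[1][0] = 8 + 0 = 8, A[0][2] + B[2][0] = 2 + -1 = 1) = 1 (attained at k = 2)
  C[0][1] = min over k of (A[0][0] + B[0][1] = 3 + 3 = 6, A[0][1] + B[1][1] = 8 + 6 = 14, A[0][2] + B[2][1] = 2 + 10 = 12) = 6 (attained at k = 0)
  C[0][2] = min over k of (A[0][0] + B[0][2] = 3 + 3 = 6, A[0][1] + B[1][2] = 8 + 9 = 17, A[0][2] + B[2][2] = 2 + -1 = 1) = 1 (attained at k = 2)
  C[1][0] = min over k of (A[1][0] + B[0][0] = 8 + 7 = 15, A[1][1] + B[1][0] = -1 + 0 = -1, A[1][2] + B[2][0] = -3 + -1 = -4) = -4 (attained at k = 2)
  C[1][1] = min over k of (A[1][0] + B[0][1] = 8 + 3 = 11, A[1][1] + B[1][1] = -1 + 6 = 5, A[1][2] + B[2][1] = -3 + 10 = 7) = 5 (attained at k = 1)
  C[1][2] = min over k of (A[1][0] + B[0][2] = 8 + 3 = 11, A[1][1] + B[1][2] = -1 + 9 = 8, A[1][2] + B[2][2] = -3 + -1 = -4) = -4 (attained at k = 2)
  C[2][0] = min over k of (A[2][0] + B[0][0] = 4 + 7 = 11, A[2][1] + B[1][0] = -1 + 0 = -1, A[2][2] + B[2][0] = 2 + -1 = 1) = -1 (attained at k = 1)
  C[2][1] = min over k of (A[2][0] + B[0][1] = 4 + 3 = 7, A[2][1] + B[1][1] = -1 + 6 = 5, A[2][2] + B[2][1] = 2 + 10 = 12) = 5 (attained at k = 1)
  C[2][2] = min over k of (A[2][0] + B[0][2] = 4 + 3 = 7, A[2][1] + B[1][2] = -1 + 9 = 8, A[2][2] + B[2][2] = 2 + -1 = 1) = 1 (attained at k = 2)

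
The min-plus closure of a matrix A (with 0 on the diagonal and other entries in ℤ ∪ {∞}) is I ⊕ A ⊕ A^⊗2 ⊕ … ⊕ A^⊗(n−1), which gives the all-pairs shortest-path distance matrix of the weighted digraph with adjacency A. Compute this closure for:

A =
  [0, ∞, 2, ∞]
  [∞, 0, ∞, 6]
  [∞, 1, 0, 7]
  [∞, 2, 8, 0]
Closure =
  [0, 3, 2, 9]
  [∞, 0, 14, 6]
  [∞, 1, 0, 7]
  [∞, 2, 8, 0]

This is the Floyd-Warshall all-pairs shortest-path computation. For each intermediate vertex k = 0, 1, …, 3, update dist[i][j] ← min(dist[i][j], dist[i][k] + dist[k][j]). The final matrix gives, for each (i, j), the minimum total weight of any directed path from i to j (possibly empty when i = j).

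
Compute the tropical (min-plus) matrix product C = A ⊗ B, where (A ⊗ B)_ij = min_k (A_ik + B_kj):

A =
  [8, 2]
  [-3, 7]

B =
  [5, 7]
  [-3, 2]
A ⊗ B =
  [-1, 4]
  [2, 4]

Apply the min-plus product entry-by-entry:
  C[0][0] = min over k of (A[0][0] + B[0][0] = 8 + 5 = 13, A[0][1] + B[1][0] = 2 + -3 = -1) = -1 (attained at k = 1)
  C[0][1] = min over k of (A[0][0] + B[0][1] = 8 + 7 = 15, A[0][1] + B[1][1] = 2 + 2 = 4) = 4 (attained at k = 1)
  C[1][0] = min over k of (A[1][0] + B[0][0] = -3 + 5 = 2, A[1][1] + B[1][0] = 7 + -3 = 4) = 2 (attained at k = 0)
  C[1][1] = min over k of (A[1][0] + B[0][1] = -3 + 7 = 4, A[1][1] + B[1][1] = 7 + 2 = 9) = 4 (attained at k = 0)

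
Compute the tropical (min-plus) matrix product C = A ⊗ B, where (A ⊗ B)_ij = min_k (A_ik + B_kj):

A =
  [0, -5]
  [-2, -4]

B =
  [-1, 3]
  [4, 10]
A ⊗ B =
  [-1, 3]
  [-3, 1]

Apply the min-plus product entry-by-entry:
  C[0][0] = min over k of (A[0][0] + B[0][0] = 0 + -1 = -1, A[0][1] + B[1][0] = -5 + 4 = -1) = -1 (attained at k = 0)
  C[0][1] = min over k of (A[0][0] + B[0][1] = 0 + 3 = 3, A[0][1] + B[1][1] = -5 + 10 = 5) = 3 (attained at k = 0)
  C[1][0] = min over k of (A[1][0] + B[0][0] = -2 + -1 = -3, A[1][1] + B[1][0] = -4 + 4 = 0) = -3 (attained at k = 0)
  C[1][1] = min over k of (A[1][0] + B[0][1] = -2 + 3 = 1, A[1][1] + B[1][1] = -4 + 10 = 6) = 1 (attained at k = 0)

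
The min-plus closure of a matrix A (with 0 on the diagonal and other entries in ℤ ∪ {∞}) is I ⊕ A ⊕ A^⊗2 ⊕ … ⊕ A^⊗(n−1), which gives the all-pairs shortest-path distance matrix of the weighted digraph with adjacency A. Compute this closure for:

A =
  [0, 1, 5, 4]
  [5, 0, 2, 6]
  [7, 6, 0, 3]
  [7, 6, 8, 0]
Closure =
  [0, 1, 3, 4]
  [5, 0, 2, 5]
  [7, 6, 0, 3]
  [7, 6, 8, 0]

This is the Floyd-Warshall all-pairs shortest-path computation. For each intermediate vertex k = 0, 1, …, 3, update dist[i][j] ← min(dist[i][j], dist[i][k] + dist[k][j]). The final matrix gives, for each (i, j), the minimum total weight of any directed path from i to j (possibly empty when i = j).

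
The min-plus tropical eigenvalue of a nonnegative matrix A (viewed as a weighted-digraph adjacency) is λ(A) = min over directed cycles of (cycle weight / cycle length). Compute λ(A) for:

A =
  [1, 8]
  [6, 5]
λ(A) = 1

Enumerate directed cycles and compute their means (weight / length). Sample:
  cycle 0 → 0: weight = 1, length = 1, mean = 1/1 ≈ 1.000
  cycle 1 → 1: weight = 5, length = 1, mean = 5/1 ≈ 5.000
  cycle 0 → 1 → 0: weight = 14, length = 2, mean = 14/2 ≈ 7.000
  cycle 1 → 0 → 1: weight = 14, length = 2, mean = 14/2 ≈ 7.000
Minimum mean = 1.000, attained e.g. along the cycle 0 → 0 with weight 1 and length 1. So λ(A) = 1/1 = 1.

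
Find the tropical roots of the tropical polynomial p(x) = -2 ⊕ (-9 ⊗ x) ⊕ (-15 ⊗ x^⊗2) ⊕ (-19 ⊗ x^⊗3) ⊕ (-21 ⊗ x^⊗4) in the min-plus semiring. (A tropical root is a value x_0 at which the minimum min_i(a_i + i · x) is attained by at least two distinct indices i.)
Roots: {2, 4, 6, 7}

Each tropical root is a break point of the lower envelope of the lines y = a_i + i · x (there are 5 lines, with slopes 0, 1, ..., 4). Only the lines that attain the minimum somewhere contribute to roots; other lines are dominated. Here the surviving (envelope) indices are i = 4, i = 3, i = 2, i = 1, i = 0.
Intersections between consecutive envelope lines give the roots: for adjacent envelope indices i < j the intersection is x = (a_i − a_j) / (j − i). Reading off the sorted break points: {2, 4, 6, 7}.
Verification: at each break x_0, at least two indices attain the minimum of min_i(a_i + i · x_0).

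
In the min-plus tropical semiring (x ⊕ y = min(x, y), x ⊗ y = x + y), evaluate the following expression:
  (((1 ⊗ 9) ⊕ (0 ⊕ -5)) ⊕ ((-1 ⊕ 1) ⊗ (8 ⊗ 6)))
(((1 ⊗ 9) ⊕ (0 ⊕ -5)) ⊕ ((-1 ⊕ 1) ⊗ (8 ⊗ 6))) = -5

Expand innermost to outermost. Recall ⊕ takes the minimum of its arguments and ⊗ takes their sum. Working out the expression (((1 ⊗ 9) ⊕ (0 ⊕ -5)) ⊕ ((-1 ⊕ 1) ⊗ (8 ⊗ 6))) gives -5.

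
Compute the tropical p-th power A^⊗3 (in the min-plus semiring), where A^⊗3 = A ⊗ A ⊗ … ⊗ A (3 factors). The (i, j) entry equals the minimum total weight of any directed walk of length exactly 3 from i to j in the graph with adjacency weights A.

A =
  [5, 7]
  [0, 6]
A^⊗3 =
  [12, 14]
  [7, 12]

Each entry (A^⊗3)_ij equals the minimum over all length-3 walks i = v_0 → v_1 → … → v_3 = j of Σ_t A[v_t][v_{t+1}]. For example, for (i, j) = (0, 1) we minimise over 4 possible intermediate vertex sequences; the minimum is 14, attained along the walk 0 → 1 → 0 → 1.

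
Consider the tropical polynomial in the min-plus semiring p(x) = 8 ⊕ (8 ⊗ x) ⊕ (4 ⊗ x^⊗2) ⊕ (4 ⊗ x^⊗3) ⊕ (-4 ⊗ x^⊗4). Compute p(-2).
p(-2) = -12

A tropical monomial a ⊗ x^⊗i evaluates to a + i · x. Evaluating each term at x = -2:
  Term 0 contributes 8 + 0 · -2 = 8
  Term 1 contributes 8 + 1 · -2 = 6
  Term 2 contributes 4 + 2 · -2 = 0
  Term 3 contributes 4 + 3 · -2 = -2
  Term 4 contributes -4 + 4 · -2 = -12
p(-2) = ⊕ of these = min[8, 6, 0, -2, -12] = -12.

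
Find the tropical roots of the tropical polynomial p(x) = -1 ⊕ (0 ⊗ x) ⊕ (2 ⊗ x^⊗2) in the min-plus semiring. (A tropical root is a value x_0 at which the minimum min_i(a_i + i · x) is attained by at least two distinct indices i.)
Roots: {-2, -1}

Each tropical root is a break point of the lower envelope of the lines y = a_i + i · x (there are 3 lines, with slopes 0, 1, ..., 2). Only the lines that attain the minimum somewhere contribute to roots; other lines are dominated. Here the surviving (envelope) indices are i = 2, i = 1, i = 0.
Intersections between consecutive envelope lines give the roots: for adjacent envelope indices i < j the intersection is x = (a_i − a_j) / (j − i). Reading off the sorted break points: {-2, -1}.
Verification: at each break x_0, at least two indices attain the minimum of min_i(a_i + i · x_0).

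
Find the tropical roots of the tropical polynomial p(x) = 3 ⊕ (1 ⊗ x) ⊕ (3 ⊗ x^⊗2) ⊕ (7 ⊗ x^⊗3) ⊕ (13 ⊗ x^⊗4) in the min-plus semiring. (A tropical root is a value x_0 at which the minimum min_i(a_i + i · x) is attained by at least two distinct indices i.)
Roots: {-6, -4, -2, 2}

Each tropical root is a break point of the lower envelope of the lines y = a_i + i · x (there are 5 lines, with slopes 0, 1, ..., 4). Only the lines that attain the minimum somewhere contribute to roots; other lines are dominated. Here the surviving (envelope) indices are i = 4, i = 3, i = 2, i = 1, i = 0.
Intersections between consecutive envelope lines give the roots: for adjacent envelope indices i < j the intersection is x = (a_i − a_j) / (j − i). Reading off the sorted break points: {-6, -4, -2, 2}.
Verification: at each break x_0, at least two indices attain the minimum of min_i(a_i + i · x_0).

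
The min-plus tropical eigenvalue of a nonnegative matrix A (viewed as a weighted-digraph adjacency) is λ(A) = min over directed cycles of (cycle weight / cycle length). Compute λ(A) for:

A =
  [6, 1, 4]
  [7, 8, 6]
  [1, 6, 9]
λ(A) = 5/2

Enumerate directed cycles and compute their means (weight / length). Sample:
  cycle 0 → 0: weight = 6, length = 1, mean = 6/1 ≈ 6.000
  cycle 1 → 1: weight = 8, length = 1, mean = 8/1 ≈ 8.000
  cycle 2 → 2: weight = 9, length = 1, mean = 9/1 ≈ 9.000
  cycle 0 → 1 → 0: weight = 8, length = 2, mean = 8/2 ≈ 4.000
  cycle 0 → 2 → 0: weight = 5, length = 2, mean = 5/2 ≈ 2.500
  cycle 1 → 0 → 1: weight = 8, length = 2, mean = 8/2 ≈ 4.000
Minimum mean = 2.500, attained e.g. along the cycle 0 → 2 → 0 with weight 5 and length 2. So λ(A) = 5/2 = 5/2.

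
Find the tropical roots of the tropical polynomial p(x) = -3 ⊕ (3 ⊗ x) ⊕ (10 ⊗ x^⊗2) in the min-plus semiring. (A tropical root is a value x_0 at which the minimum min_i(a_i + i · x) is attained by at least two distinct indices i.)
Roots: {-7, -6}

Each tropical root is a break point of the lower envelope of the lines y = a_i + i · x (there are 3 lines, with slopes 0, 1, ..., 2). Only the lines that attain the minimum somewhere contribute to roots; other lines are dominated. Here the surviving (envelope) indices are i = 2, i = 1, i = 0.
Intersections between consecutive envelope lines give the roots: for adjacent envelope indices i < j the intersection is x = (a_i − a_j) / (j − i). Reading off the sorted break points: {-7, -6}.
Verification: at each break x_0, at least two indices attain the minimum of min_i(a_i + i · x_0).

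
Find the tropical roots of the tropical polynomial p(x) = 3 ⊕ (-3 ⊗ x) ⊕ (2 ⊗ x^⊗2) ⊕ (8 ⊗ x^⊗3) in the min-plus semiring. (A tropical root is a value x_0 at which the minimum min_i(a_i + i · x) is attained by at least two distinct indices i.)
Roots: {-6, -5, 6}

Each tropical root is a break point of the lower envelope of the lines y = a_i + i · x (there are 4 lines, with slopes 0, 1, ..., 3). Only the lines that attain the minimum somewhere contribute to roots; other lines are dominated. Here the surviving (envelope) indices are i = 3, i = 2, i = 1, i = 0.
Intersections between consecutive envelope lines give the roots: for adjacent envelope indices i < j the intersection is x = (a_i − a_j) / (j − i). Reading off the sorted break points: {-6, -5, 6}.
Verification: at each break x_0, at least two indices attain the minimum of min_i(a_i + i · x_0).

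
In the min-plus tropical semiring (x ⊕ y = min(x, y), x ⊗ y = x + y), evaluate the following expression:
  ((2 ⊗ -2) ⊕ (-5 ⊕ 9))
((2 ⊗ -2) ⊕ (-5 ⊕ 9)) = -5

Expand innermost to outermost. Recall ⊕ takes the minimum of its arguments and ⊗ takes their sum. Working out the expression ((2 ⊗ -2) ⊕ (-5 ⊕ 9)) gives -5.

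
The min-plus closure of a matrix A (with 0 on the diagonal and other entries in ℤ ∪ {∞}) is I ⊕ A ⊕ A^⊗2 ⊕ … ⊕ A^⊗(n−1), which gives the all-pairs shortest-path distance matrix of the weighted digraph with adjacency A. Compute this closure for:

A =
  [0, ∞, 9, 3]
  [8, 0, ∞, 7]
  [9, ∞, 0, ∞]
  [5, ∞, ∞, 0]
Closure =
  [0, ∞, 9, 3]
  [8, 0, 17, 7]
  [9, ∞, 0, 12]
  [5, ∞, 14, 0]

This is the Floyd-Warshall all-pairs shortest-path computation. For each intermediate vertex k = 0, 1, …, 3, update dist[i][j] ← min(dist[i][j], dist[i][k] + dist[k][j]). The final matrix gives, for each (i, j), the minimum total weight of any directed path from i to j (possibly empty when i = j).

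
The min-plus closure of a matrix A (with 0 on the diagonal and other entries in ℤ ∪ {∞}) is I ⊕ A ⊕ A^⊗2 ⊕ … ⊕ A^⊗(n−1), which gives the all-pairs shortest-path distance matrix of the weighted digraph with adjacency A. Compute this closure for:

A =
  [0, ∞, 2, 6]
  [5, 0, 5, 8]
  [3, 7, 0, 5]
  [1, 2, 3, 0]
Closure =
  [0, 8, 2, 6]
  [5, 0, 5, 8]
  [3, 7, 0, 5]
  [1, 2, 3, 0]

This is the Floyd-Warshall all-pairs shortest-path computation. For each intermediate vertex k = 0, 1, …, 3, update dist[i][j] ← min(dist[i][j], dist[i][k] + dist[k][j]). The final matrix gives, for each (i, j), the minimum total weight of any directed path from i to j (possibly empty when i = j).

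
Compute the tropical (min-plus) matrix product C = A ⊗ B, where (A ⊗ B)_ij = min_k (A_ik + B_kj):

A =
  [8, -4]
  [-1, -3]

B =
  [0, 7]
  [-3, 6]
A ⊗ B =
  [-7, 2]
  [-6, 3]

Apply the min-plus product entry-by-entry:
  C[0][0] = min over k of (A[0][0] + B[0][0] = 8 + 0 = 8, A[0][1] + B[1][0] = -4 + -3 = -7) = -7 (attained at k = 1)
  C[0][1] = min over k of (A[0][0] + B[0][1] = 8 + 7 = 15, A[0][1] + B[1][1] = -4 + 6 = 2) = 2 (attained at k = 1)
  C[1][0] = min over k of (A[1][0] + B[0][0] = -1 + 0 = -1, A[1][1] + B[1][0] = -3 + -3 = -6) = -6 (attained at k = 1)
  C[1][1] = min over k of (A[1][0] + B[0][1] = -1 + 7 = 6, A[1][1] + B[1][1] = -3 + 6 = 3) = 3 (attained at k = 1)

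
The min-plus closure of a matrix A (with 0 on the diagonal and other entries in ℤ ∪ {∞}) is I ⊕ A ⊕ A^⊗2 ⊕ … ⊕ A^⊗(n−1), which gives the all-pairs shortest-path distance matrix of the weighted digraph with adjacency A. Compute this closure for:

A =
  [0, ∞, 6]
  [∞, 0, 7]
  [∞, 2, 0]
Closure =
  [0, 8, 6]
  [∞, 0, 7]
  [∞, 2, 0]

This is the Floyd-Warshall all-pairs shortest-path computation. For each intermediate vertex k = 0, 1, …, 2, update dist[i][j] ← min(dist[i][j], dist[i][k] + dist[k][j]). The final matrix gives, for each (i, j), the minimum total weight of any directed path from i to j (possibly empty when i = j).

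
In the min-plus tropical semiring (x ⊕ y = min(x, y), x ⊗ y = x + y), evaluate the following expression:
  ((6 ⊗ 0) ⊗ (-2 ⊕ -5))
((6 ⊗ 0) ⊗ (-2 ⊕ -5)) = 1

Expand innermost to outermost. Recall ⊕ takes the minimum of its arguments and ⊗ takes their sum. Working out the expression ((6 ⊗ 0) ⊗ (-2 ⊕ -5)) gives 1.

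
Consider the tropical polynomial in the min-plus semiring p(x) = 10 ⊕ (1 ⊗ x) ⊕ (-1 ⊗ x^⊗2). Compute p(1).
p(1) = 1

A tropical monomial a ⊗ x^⊗i evaluates to a + i · x. Evaluating each term at x = 1:
  Term 0 contributes 10 + 0 · 1 = 10
  Term 1 contributes 1 + 1 · 1 = 2
  Term 2 contributes -1 + 2 · 1 = 1
p(1) = ⊕ of these = min[10, 2, 1] = 1.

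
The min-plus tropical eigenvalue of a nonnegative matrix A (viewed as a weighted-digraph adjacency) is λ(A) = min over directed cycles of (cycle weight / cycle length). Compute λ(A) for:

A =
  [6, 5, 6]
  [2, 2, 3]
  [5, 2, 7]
λ(A) = 2

Enumerate directed cycles and compute their means (weight / length). Sample:
  cycle 0 → 0: weight = 6, length = 1, mean = 6/1 ≈ 6.000
  cycle 1 → 1: weight = 2, length = 1, mean = 2/1 ≈ 2.000
  cycle 2 → 2: weight = 7, length = 1, mean = 7/1 ≈ 7.000
  cycle 0 → 1 → 0: weight = 7, length = 2, mean = 7/2 ≈ 3.500
  cycle 0 → 2 → 0: weight = 11, length = 2, mean = 11/2 ≈ 5.500
  cycle 1 → 0 → 1: weight = 7, length = 2, mean = 7/2 ≈ 3.500
Minimum mean = 2.000, attained e.g. along the cycle 1 → 1 with weight 2 and length 1. So λ(A) = 2/1 = 2.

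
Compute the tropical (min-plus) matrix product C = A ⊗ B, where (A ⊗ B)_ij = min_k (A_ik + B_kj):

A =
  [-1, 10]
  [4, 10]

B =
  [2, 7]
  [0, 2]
A ⊗ B =
  [1, 6]
  [6, 11]

Apply the min-plus product entry-by-entry:
  C[0][0] = min over k of (A[0][0] + B[0][0] = -1 + 2 = 1, A[0][1] + B[1][0] = 10 + 0 = 10) = 1 (attained at k = 0)
  C[0][1] = min over k of (A[0][0] + B[0][1] = -1 + 7 = 6, A[0][1] + B[1][1] = 10 + 2 = 12) = 6 (attained at k = 0)
  C[1][0] = min over k of (A[1][0] + B[0][0] = 4 + 2 = 6, A[1][1] + B[1][0] = 10 + 0 = 10) = 6 (attained at k = 0)
  C[1][1] = min over k of (A[1][0] + B[0][1] = 4 + 7 = 11, A[1][1] + B[1][1] = 10 + 2 = 12) = 11 (attained at k = 0)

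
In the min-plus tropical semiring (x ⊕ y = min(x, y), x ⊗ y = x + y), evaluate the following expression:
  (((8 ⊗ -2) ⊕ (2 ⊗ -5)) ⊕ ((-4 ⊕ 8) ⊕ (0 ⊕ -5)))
(((8 ⊗ -2) ⊕ (2 ⊗ -5)) ⊕ ((-4 ⊕ 8) ⊕ (0 ⊕ -5))) = -5

Expand innermost to outermost. Recall ⊕ takes the minimum of its arguments and ⊗ takes their sum. Working out the expression (((8 ⊗ -2) ⊕ (2 ⊗ -5)) ⊕ ((-4 ⊕ 8) ⊕ (0 ⊕ -5))) gives -5.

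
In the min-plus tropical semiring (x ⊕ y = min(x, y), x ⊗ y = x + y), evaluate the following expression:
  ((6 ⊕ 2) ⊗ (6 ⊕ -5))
((6 ⊕ 2) ⊗ (6 ⊕ -5)) = -3

Expand innermost to outermost. Recall ⊕ takes the minimum of its arguments and ⊗ takes their sum. Working out the expression ((6 ⊕ 2) ⊗ (6 ⊕ -5)) gives -3.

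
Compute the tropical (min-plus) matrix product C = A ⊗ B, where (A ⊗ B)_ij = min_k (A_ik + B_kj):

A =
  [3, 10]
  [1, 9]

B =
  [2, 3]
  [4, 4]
A ⊗ B =
  [5, 6]
  [3, 4]

Apply the min-plus product entry-by-entry:
  C[0][0] = min over k of (A[0][0] + B[0][0] = 3 + 2 = 5, A[0][1] + B[1][0] = 10 + 4 = 14) = 5 (attained at k = 0)
  C[0][1] = min over k of (A[0][0] + B[0][1] = 3 + 3 = 6, A[0][1] + B[1][1] = 10 + 4 = 14) = 6 (attained at k = 0)
  C[1][0] = min over k of (A[1][0] + B[0][0] = 1 + 2 = 3, A[1][1] + B[1][0] = 9 + 4 = 13) = 3 (attained at k = 0)
  C[1][1] = min over k of (A[1][0] + B[0][1] = 1 + 3 = 4, A[1][1] + B[1][1] = 9 + 4 = 13) = 4 (attained at k = 0)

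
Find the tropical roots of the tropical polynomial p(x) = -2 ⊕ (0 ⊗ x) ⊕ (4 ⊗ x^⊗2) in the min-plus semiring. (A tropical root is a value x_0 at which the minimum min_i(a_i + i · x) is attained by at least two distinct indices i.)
Roots: {-4, -2}

Each tropical root is a break point of the lower envelope of the lines y = a_i + i · x (there are 3 lines, with slopes 0, 1, ..., 2). Only the lines that attain the minimum somewhere contribute to roots; other lines are dominated. Here the surviving (envelope) indices are i = 2, i = 1, i = 0.
Intersections between consecutive envelope lines give the roots: for adjacent envelope indices i < j the intersection is x = (a_i − a_j) / (j − i). Reading off the sorted break points: {-4, -2}.
Verification: at each break x_0, at least two indices attain the minimum of min_i(a_i + i · x_0).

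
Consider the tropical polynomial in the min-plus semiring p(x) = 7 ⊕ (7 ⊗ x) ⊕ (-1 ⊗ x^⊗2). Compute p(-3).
p(-3) = -7

A tropical monomial a ⊗ x^⊗i evaluates to a + i · x. Evaluating each term at x = -3:
  Term 0 contributes 7 + 0 · -3 = 7
  Term 1 contributes 7 + 1 · -3 = 4
  Term 2 contributes -1 + 2 · -3 = -7
p(-3) = ⊕ of these = min[7, 4, -7] = -7.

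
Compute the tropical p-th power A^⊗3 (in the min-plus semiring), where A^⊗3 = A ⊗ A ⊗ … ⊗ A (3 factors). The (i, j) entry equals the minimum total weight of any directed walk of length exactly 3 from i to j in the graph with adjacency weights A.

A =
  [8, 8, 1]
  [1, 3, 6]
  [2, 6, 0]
A^⊗3 =
  [3, 7, 1]
  [4, 8, 2]
  [2, 6, 0]

Each entry (A^⊗3)_ij equals the minimum over all length-3 walks i = v_0 → v_1 → … → v_3 = j of Σ_t A[v_t][v_{t+1}]. For example, for (i, j) = (0, 2) we minimise over 9 possible intermediate vertex sequences; the minimum is 1, attained along the walk 0 → 2 → 2 → 2.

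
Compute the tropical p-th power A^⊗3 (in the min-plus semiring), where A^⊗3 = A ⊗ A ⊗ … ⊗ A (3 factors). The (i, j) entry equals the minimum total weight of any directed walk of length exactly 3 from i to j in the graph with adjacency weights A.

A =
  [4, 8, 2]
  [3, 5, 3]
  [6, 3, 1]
A^⊗3 =
  [8, 6, 4]
  [9, 7, 5]
  [7, 5, 3]

Each entry (A^⊗3)_ij equals the minimum over all length-3 walks i = v_0 → v_1 → … → v_3 = j of Σ_t A[v_t][v_{t+1}]. For example, for (i, j) = (0, 2) we minimise over 9 possible intermediate vertex sequences; the minimum is 4, attained along the walk 0 → 2 → 2 → 2.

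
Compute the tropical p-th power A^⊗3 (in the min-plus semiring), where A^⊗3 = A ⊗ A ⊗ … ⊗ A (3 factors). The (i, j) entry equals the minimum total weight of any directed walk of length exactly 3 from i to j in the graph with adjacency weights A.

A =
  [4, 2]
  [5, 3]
A^⊗3 =
  [10, 8]
  [11, 9]

Each entry (A^⊗3)_ij equals the minimum over all length-3 walks i = v_0 → v_1 → … → v_3 = j of Σ_t A[v_t][v_{t+1}]. For example, for (i, j) = (0, 1) we minimise over 4 possible intermediate vertex sequences; the minimum is 8, attained along the walk 0 → 1 → 1 → 1.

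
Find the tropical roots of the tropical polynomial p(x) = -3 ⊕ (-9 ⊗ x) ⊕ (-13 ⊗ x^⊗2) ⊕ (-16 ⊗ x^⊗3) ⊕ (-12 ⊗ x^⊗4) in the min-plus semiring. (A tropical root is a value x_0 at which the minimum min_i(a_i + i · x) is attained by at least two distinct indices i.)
Roots: {-4, 3, 4, 6}

Each tropical root is a break point of the lower envelope of the lines y = a_i + i · x (there are 5 lines, with slopes 0, 1, ..., 4). Only the lines that attain the minimum somewhere contribute to roots; other lines are dominated. Here the surviving (envelope) indices are i = 4, i = 3, i = 2, i = 1, i = 0.
Intersections between consecutive envelope lines give the roots: for adjacent envelope indices i < j the intersection is x = (a_i − a_j) / (j − i). Reading off the sorted break points: {-4, 3, 4, 6}.
Verification: at each break x_0, at least two indices attain the minimum of min_i(a_i + i · x_0).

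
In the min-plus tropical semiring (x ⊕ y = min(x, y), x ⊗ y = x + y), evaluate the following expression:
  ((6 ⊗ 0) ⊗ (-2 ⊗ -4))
((6 ⊗ 0) ⊗ (-2 ⊗ -4)) = 0

Expand innermost to outermost. Recall ⊕ takes the minimum of its arguments and ⊗ takes their sum. Working out the expression ((6 ⊗ 0) ⊗ (-2 ⊗ -4)) gives 0.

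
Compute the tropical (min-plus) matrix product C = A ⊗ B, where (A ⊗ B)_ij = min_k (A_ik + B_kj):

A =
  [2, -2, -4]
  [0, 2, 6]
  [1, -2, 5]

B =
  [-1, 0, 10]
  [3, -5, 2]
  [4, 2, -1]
A ⊗ B =
  [0, -7, -5]
  [-1, -3, 4]
  [0, -7, 0]

Apply the min-plus product entry-by-entry:
  C[0][0] = min over k of (A[0][0] + B[0][0] = 2 + -1 = 1, A[0][1] + B[1][0] = -2 + 3 = 1, A[0][2] + B[2][0] = -4 + 4 = 0) = 0 (attained at k = 2)
  C[0][1] = min over k of (A[0][0] + B[0][1] = 2 + 0 = 2, A[0][1] + B[1][1] = -2 + -5 = -7, A[0][2] + B[2][1] = -4 + 2 = -2) = -7 (attained at k = 1)
  C[0][2] = min over k of (A[0][0] + B[0][2] = 2 + 10 = 12, A[0][1] + B[1][2] = -2 + 2 = 0, A[0][2] + B[2][2] = -4 + -1 = -5) = -5 (attained at k = 2)
  C[1][0] = min over k of (A[1][0] + B[0][0] = 0 + -1 = -1, A[1][1] + B[1][0] = 2 + 3 = 5, A[1][2] + B[2][0] = 6 + 4 = 10) = -1 (attained at k = 0)
  C[1][1] = min over k of (A[1][0] + B[0][1] = 0 + 0 = 0, A[1][1] + B[1][1] = 2 + -5 = -3, A[1][2] + B[2][1] = 6 + 2 = 8) = -3 (attained at k = 1)
  C[1][2] = min over k of (A[1][0] + B[0][2] = 0 + 10 = 10, A[1][1] + B[1][2] = 2 + 2 = 4, A[1][2] + B[2][2] = 6 + -1 = 5) = 4 (attained at k = 1)
  C[2][0] = min over k of (A[2][0] + B[0][0] = 1 + -1 = 0, A[2][1] + B[1][0] = -2 + 3 = 1, A[2][2] + B[2][0] = 5 + 4 = 9) = 0 (attained at k = 0)
  C[2][1] = min over k of (A[2][0] + B[0][1] = 1 + 0 = 1, A[2][1] + B[1][1] = -2 + -5 = -7, A[2][2] + B[2][1] = 5 + 2 = 7) = -7 (attained at k = 1)
  C[2][2] = min over k of (A[2][0] + B[0][2] = 1 + 10 = 11, A[2][1] + B[1][2] = -2 + 2 = 0, A[2][2] + B[2][2] = 5 + -1 = 4) = 0 (attained at k = 1)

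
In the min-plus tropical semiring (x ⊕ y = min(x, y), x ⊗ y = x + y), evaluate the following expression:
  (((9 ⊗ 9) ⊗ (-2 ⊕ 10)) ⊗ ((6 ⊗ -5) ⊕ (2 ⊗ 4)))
(((9 ⊗ 9) ⊗ (-2 ⊕ 10)) ⊗ ((6 ⊗ -5) ⊕ (2 ⊗ 4))) = 17

Expand innermost to outermost. Recall ⊕ takes the minimum of its arguments and ⊗ takes their sum. Working out the expression (((9 ⊗ 9) ⊗ (-2 ⊕ 10)) ⊗ ((6 ⊗ -5) ⊕ (2 ⊗ 4))) gives 17.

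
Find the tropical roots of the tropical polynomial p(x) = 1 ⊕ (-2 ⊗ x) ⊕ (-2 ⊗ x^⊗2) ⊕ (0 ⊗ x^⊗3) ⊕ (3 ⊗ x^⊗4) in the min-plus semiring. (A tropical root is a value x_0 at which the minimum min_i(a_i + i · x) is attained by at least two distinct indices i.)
Roots: {-3, -2, 0, 3}

Each tropical root is a break point of the lower envelope of the lines y = a_i + i · x (there are 5 lines, with slopes 0, 1, ..., 4). Only the lines that attain the minimum somewhere contribute to roots; other lines are dominated. Here the surviving (envelope) indices are i = 4, i = 3, i = 2, i = 1, i = 0.
Intersections between consecutive envelope lines give the roots: for adjacent envelope indices i < j the intersection is x = (a_i − a_j) / (j − i). Reading off the sorted break points: {-3, -2, 0, 3}.
Verification: at each break x_0, at least two indices attain the minimum of min_i(a_i + i · x_0).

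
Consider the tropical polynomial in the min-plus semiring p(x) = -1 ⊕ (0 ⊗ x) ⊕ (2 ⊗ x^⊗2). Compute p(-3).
p(-3) = -4

A tropical monomial a ⊗ x^⊗i evaluates to a + i · x. Evaluating each term at x = -3:
  Term 0 contributes -1 + 0 · -3 = -1
  Term 1 contributes 0 + 1 · -3 = -3
  Term 2 contributes 2 + 2 · -3 = -4
p(-3) = ⊕ of these = min[-1, -3, -4] = -4.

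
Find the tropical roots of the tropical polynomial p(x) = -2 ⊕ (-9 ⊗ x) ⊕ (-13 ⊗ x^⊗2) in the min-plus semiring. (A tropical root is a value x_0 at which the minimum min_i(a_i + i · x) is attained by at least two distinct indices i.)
Roots: {4, 7}

Each tropical root is a break point of the lower envelope of the lines y = a_i + i · x (there are 3 lines, with slopes 0, 1, ..., 2). Only the lines that attain the minimum somewhere contribute to roots; other lines are dominated. Here the surviving (envelope) indices are i = 2, i = 1, i = 0.
Intersections between consecutive envelope lines give the roots: for adjacent envelope indices i < j the intersection is x = (a_i − a_j) / (j − i). Reading off the sorted break points: {4, 7}.
Verification: at each break x_0, at least two indices attain the minimum of min_i(a_i + i · x_0).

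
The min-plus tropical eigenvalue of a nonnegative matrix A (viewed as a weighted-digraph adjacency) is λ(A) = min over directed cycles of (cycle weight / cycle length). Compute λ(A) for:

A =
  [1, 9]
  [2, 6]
λ(A) = 1

Enumerate directed cycles and compute their means (weight / length). Sample:
  cycle 0 → 0: weight = 1, length = 1, mean = 1/1 ≈ 1.000
  cycle 1 → 1: weight = 6, length = 1, mean = 6/1 ≈ 6.000
  cycle 0 → 1 → 0: weight = 11, length = 2, mean = 11/2 ≈ 5.500
  cycle 1 → 0 → 1: weight = 11, length = 2, mean = 11/2 ≈ 5.500
Minimum mean = 1.000, attained e.g. along the cycle 0 → 0 with weight 1 and length 1. So λ(A) = 1/1 = 1.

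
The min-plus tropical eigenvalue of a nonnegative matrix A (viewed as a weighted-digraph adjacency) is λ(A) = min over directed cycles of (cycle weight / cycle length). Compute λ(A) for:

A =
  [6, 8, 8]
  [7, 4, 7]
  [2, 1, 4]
λ(A) = 4

Enumerate directed cycles and compute their means (weight / length). Sample:
  cycle 0 → 0: weight = 6, length = 1, mean = 6/1 ≈ 6.000
  cycle 1 → 1: weight = 4, length = 1, mean = 4/1 ≈ 4.000
  cycle 2 → 2: weight = 4, length = 1, mean = 4/1 ≈ 4.000
  cycle 0 → 1 → 0: weight = 15, length = 2, mean = 15/2 ≈ 7.500
  cycle 0 → 2 → 0: weight = 10, length = 2, mean = 10/2 ≈ 5.000
  cycle 1 → 0 → 1: weight = 15, length = 2, mean = 15/2 ≈ 7.500
Minimum mean = 4.000, attained e.g. along the cycle 1 → 1 with weight 4 and length 1. So λ(A) = 4/1 = 4.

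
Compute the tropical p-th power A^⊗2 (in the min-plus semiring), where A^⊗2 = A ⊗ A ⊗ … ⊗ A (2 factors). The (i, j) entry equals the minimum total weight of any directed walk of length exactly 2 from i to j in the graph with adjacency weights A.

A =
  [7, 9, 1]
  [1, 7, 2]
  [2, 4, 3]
A^⊗2 =
  [3, 5, 4]
  [4, 6, 2]
  [5, 7, 3]

Each entry (A^⊗2)_ij equals the minimum over all length-2 walks i = v_0 → v_1 → … → v_2 = j of Σ_t A[v_t][v_{t+1}]. For example, for (i, j) = (0, 2) we minimise over 3 possible intermediate vertex sequences; the minimum is 4, attained along the walk 0 → 2 → 2.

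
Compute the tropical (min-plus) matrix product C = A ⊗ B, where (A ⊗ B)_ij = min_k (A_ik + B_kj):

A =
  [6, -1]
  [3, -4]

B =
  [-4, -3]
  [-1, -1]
A ⊗ B =
  [-2, -2]
  [-5, -5]

Apply the min-plus product entry-by-entry:
  C[0][0] = min over k of (A[0][0] + B[0][0] = 6 + -4 = 2, A[0][1] + B[1][0] = -1 + -1 = -2) = -2 (attained at k = 1)
  C[0][1] = min over k of (A[0][0] + B[0][1] = 6 + -3 = 3, A[0][1] + B[1][1] = -1 + -1 = -2) = -2 (attained at k = 1)
  C[1][0] = min over k of (A[1][0] + B[0][0] = 3 + -4 = -1, A[1][1] + B[1][0] = -4 + -1 = -5) = -5 (attained at k = 1)
  C[1][1] = min over k of (A[1][0] + B[0][1] = 3 + -3 = 0, A[1][1] + B[1][1] = -4 + -1 = -5) = -5 (attained at k = 1)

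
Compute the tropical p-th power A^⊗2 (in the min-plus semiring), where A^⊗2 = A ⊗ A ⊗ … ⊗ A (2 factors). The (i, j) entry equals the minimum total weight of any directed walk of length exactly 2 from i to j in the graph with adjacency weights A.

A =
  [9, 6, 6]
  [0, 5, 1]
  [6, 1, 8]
A^⊗2 =
  [6, 7, 7]
  [5, 2, 6]
  [1, 6, 2]

Each entry (A^⊗2)_ij equals the minimum over all length-2 walks i = v_0 → v_1 → … → v_2 = j of Σ_t A[v_t][v_{t+1}]. For example, for (i, j) = (0, 2) we minimise over 3 possible intermediate vertex sequences; the minimum is 7, attained along the walk 0 → 1 → 2.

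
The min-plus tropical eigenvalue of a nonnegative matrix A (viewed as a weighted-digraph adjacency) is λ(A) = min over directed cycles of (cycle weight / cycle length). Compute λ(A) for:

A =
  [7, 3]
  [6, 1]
λ(A) = 1

Enumerate directed cycles and compute their means (weight / length). Sample:
  cycle 0 → 0: weight = 7, length = 1, mean = 7/1 ≈ 7.000
  cycle 1 → 1: weight = 1, length = 1, mean = 1/1 ≈ 1.000
  cycle 0 → 1 → 0: weight = 9, length = 2, mean = 9/2 ≈ 4.500
  cycle 1 → 0 → 1: weight = 9, length = 2, mean = 9/2 ≈ 4.500
Minimum mean = 1.000, attained e.g. along the cycle 1 → 1 with weight 1 and length 1. So λ(A) = 1/1 = 1.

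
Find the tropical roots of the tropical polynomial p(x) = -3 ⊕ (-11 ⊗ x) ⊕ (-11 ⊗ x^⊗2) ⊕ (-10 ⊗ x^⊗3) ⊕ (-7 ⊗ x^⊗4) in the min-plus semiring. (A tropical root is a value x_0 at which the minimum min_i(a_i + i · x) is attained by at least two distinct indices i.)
Roots: {-3, -1, 0, 8}

Each tropical root is a break point of the lower envelope of the lines y = a_i + i · x (there are 5 lines, with slopes 0, 1, ..., 4). Only the lines that attain the minimum somewhere contribute to roots; other lines are dominated. Here the surviving (envelope) indices are i = 4, i = 3, i = 2, i = 1, i = 0.
Intersections between consecutive envelope lines give the roots: for adjacent envelope indices i < j the intersection is x = (a_i − a_j) / (j − i). Reading off the sorted break points: {-3, -1, 0, 8}.
Verification: at each break x_0, at least two indices attain the minimum of min_i(a_i + i · x_0).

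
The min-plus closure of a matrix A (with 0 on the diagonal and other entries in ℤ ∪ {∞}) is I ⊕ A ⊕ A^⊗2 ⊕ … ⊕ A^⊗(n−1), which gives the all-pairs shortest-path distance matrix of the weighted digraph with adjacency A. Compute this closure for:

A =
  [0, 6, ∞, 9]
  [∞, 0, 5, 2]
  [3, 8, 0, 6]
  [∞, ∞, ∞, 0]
Closure =
  [0, 6, 11, 8]
  [8, 0, 5, 2]
  [3, 8, 0, 6]
  [∞, ∞, ∞, 0]

This is the Floyd-Warshall all-pairs shortest-path computation. For each intermediate vertex k = 0, 1, …, 3, update dist[i][j] ← min(dist[i][j], dist[i][k] + dist[k][j]). The final matrix gives, for each (i, j), the minimum total weight of any directed path from i to j (possibly empty when i = j).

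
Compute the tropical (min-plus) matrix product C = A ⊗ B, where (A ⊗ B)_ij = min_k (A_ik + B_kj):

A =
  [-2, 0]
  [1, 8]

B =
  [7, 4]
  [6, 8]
A ⊗ B =
  [5, 2]
  [8, 5]

Apply the min-plus product entry-by-entry:
  C[0][0] = min over k of (A[0][0] + B[0][0] = -2 + 7 = 5, A[0][1] + B[1][0] = 0 + 6 = 6) = 5 (attained at k = 0)
  C[0][1] = min over k of (A[0][0] + B[0][1] = -2 + 4 = 2, A[0][1] + B[1][1] = 0 + 8 = 8) = 2 (attained at k = 0)
  C[1][0] = min over k of (A[1][0] + B[0][0] = 1 + 7 = 8, A[1][1] + B[1][0] = 8 + 6 = 14) = 8 (attained at k = 0)
  C[1][1] = min over k of (A[1][0] + B[0][1] = 1 + 4 = 5, A[1][1] + B[1][1] = 8 + 8 = 16) = 5 (attained at k = 0)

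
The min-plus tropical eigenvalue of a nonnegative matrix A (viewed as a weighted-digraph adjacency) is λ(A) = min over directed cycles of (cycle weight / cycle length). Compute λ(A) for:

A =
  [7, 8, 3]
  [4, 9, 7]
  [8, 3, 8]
λ(A) = 10/3

Enumerate directed cycles and compute their means (weight / length). Sample:
  cycle 0 → 0: weight = 7, length = 1, mean = 7/1 ≈ 7.000
  cycle 1 → 1: weight = 9, length = 1, mean = 9/1 ≈ 9.000
  cycle 2 → 2: weight = 8, length = 1, mean = 8/1 ≈ 8.000
  cycle 0 → 1 → 0: weight = 12, length = 2, mean = 12/2 ≈ 6.000
  cycle 0 → 2 → 0: weight = 11, length = 2, mean = 11/2 ≈ 5.500
  cycle 1 → 0 → 1: weight = 12, length = 2, mean = 12/2 ≈ 6.000
Minimum mean = 3.333, attained e.g. along the cycle 0 → 2 → 1 → 0 with weight 10 and length 3. So λ(A) = 10/3 = 10/3.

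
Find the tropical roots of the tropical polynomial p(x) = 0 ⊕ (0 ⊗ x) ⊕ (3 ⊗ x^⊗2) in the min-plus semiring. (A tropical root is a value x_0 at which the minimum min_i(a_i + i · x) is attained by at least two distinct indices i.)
Roots: {-3, 0}

Each tropical root is a break point of the lower envelope of the lines y = a_i + i · x (there are 3 lines, with slopes 0, 1, ..., 2). Only the lines that attain the minimum somewhere contribute to roots; other lines are dominated. Here the surviving (envelope) indices are i = 2, i = 1, i = 0.
Intersections between consecutive envelope lines give the roots: for adjacent envelope indices i < j the intersection is x = (a_i − a_j) / (j − i). Reading off the sorted break points: {-3, 0}.
Verification: at each break x_0, at least two indices attain the minimum of min_i(a_i + i · x_0).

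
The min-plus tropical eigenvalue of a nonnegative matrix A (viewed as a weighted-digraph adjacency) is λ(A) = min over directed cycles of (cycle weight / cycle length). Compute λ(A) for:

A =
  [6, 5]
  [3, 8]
λ(A) = 4

Enumerate directed cycles and compute their means (weight / length). Sample:
  cycle 0 → 0: weight = 6, length = 1, mean = 6/1 ≈ 6.000
  cycle 1 → 1: weight = 8, length = 1, mean = 8/1 ≈ 8.000
  cycle 0 → 1 → 0: weight = 8, length = 2, mean = 8/2 ≈ 4.000
  cycle 1 → 0 → 1: weight = 8, length = 2, mean = 8/2 ≈ 4.000
Minimum mean = 4.000, attained e.g. along the cycle 0 → 1 → 0 with weight 8 and length 2. So λ(A) = 8/2 = 4.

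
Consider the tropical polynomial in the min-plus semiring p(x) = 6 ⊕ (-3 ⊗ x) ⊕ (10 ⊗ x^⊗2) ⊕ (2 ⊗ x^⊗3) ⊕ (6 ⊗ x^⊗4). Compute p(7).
p(7) = 4

A tropical monomial a ⊗ x^⊗i evaluates to a + i · x. Evaluating each term at x = 7:
  Term 0 contributes 6 + 0 · 7 = 6
  Term 1 contributes -3 + 1 · 7 = 4
  Term 2 contributes 10 + 2 · 7 = 24
  Term 3 contributes 2 + 3 · 7 = 23
  Term 4 contributes 6 + 4 · 7 = 34
p(7) = ⊕ of these = min[6, 4, 24, 23, 34] = 4.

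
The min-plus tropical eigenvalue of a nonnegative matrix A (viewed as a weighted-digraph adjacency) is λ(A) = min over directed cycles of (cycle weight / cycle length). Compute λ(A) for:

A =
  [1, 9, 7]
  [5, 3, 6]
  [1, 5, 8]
λ(A) = 1

Enumerate directed cycles and compute their means (weight / length). Sample:
  cycle 0 → 0: weight = 1, length = 1, mean = 1/1 ≈ 1.000
  cycle 1 → 1: weight = 3, length = 1, mean = 3/1 ≈ 3.000
  cycle 2 → 2: weight = 8, length = 1, mean = 8/1 ≈ 8.000
  cycle 0 → 1 → 0: weight = 14, length = 2, mean = 14/2 ≈ 7.000
  cycle 0 → 2 → 0: weight = 8, length = 2, mean = 8/2 ≈ 4.000
  cycle 1 → 0 → 1: weight = 14, length = 2, mean = 14/2 ≈ 7.000
Minimum mean = 1.000, attained e.g. along the cycle 0 → 0 with weight 1 and length 1. So λ(A) = 1/1 = 1.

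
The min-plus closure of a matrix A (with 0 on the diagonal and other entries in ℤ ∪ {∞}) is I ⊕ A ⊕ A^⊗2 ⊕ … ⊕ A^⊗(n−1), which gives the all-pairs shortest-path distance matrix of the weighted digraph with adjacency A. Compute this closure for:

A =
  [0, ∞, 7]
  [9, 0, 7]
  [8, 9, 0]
Closure =
  [0, 16, 7]
  [9, 0, 7]
  [8, 9, 0]

This is the Floyd-Warshall all-pairs shortest-path computation. For each intermediate vertex k = 0, 1, …, 2, update dist[i][j] ← min(dist[i][j], dist[i][k] + dist[k][j]). The final matrix gives, for each (i, j), the minimum total weight of any directed path from i to j (possibly empty when i = j).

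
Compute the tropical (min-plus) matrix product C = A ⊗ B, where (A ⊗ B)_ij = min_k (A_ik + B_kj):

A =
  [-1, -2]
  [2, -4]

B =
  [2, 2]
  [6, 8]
A ⊗ B =
  [1, 1]
  [2, 4]

Apply the min-plus product entry-by-entry:
  C[0][0] = min over k of (A[0][0] + B[0][0] = -1 + 2 = 1, A[0][1] + B[1][0] = -2 + 6 = 4) = 1 (attained at k = 0)
  C[0][1] = min over k of (A[0][0] + B[0][1] = -1 + 2 = 1, A[0][1] + B[1][1] = -2 + 8 = 6) = 1 (attained at k = 0)
  C[1][0] = min over k of (A[1][0] + B[0][0] = 2 + 2 = 4, A[1][1] + B[1][0] = -4 + 6 = 2) = 2 (attained at k = 1)
  C[1][1] = min over k of (A[1][0] + B[0][1] = 2 + 2 = 4, A[1][1] + B[1][1] = -4 + 8 = 4) = 4 (attained at k = 0)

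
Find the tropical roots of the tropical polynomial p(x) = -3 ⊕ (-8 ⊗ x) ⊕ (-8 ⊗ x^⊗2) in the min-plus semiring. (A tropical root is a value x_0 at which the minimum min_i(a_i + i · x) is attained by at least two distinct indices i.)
Roots: {0, 5}

Each tropical root is a break point of the lower envelope of the lines y = a_i + i · x (there are 3 lines, with slopes 0, 1, ..., 2). Only the lines that attain the minimum somewhere contribute to roots; other lines are dominated. Here the surviving (envelope) indices are i = 2, i = 1, i = 0.
Intersections between consecutive envelope lines give the roots: for adjacent envelope indices i < j the intersection is x = (a_i − a_j) / (j − i). Reading off the sorted break points: {0, 5}.
Verification: at each break x_0, at least two indices attain the minimum of min_i(a_i + i · x_0).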